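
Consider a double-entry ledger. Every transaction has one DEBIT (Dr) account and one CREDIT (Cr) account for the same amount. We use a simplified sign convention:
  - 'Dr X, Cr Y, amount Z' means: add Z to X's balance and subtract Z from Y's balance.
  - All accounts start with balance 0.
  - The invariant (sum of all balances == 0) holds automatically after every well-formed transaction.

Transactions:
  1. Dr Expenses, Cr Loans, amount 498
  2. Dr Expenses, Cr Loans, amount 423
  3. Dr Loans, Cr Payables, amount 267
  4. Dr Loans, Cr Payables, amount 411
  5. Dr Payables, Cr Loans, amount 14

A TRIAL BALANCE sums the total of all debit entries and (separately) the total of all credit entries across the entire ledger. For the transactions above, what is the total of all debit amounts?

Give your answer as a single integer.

Txn 1: debit+=498
Txn 2: debit+=423
Txn 3: debit+=267
Txn 4: debit+=411
Txn 5: debit+=14
Total debits = 1613

Answer: 1613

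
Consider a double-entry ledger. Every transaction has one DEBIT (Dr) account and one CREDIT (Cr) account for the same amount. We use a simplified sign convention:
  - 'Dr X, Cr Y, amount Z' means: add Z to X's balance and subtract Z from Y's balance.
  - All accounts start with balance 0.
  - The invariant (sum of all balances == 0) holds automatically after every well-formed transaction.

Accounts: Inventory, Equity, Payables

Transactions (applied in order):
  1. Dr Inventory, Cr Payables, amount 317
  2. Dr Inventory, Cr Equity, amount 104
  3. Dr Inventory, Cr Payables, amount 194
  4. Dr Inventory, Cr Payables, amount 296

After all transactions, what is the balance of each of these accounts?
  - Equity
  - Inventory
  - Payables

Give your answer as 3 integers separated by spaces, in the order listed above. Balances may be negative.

Answer: -104 911 -807

Derivation:
After txn 1 (Dr Inventory, Cr Payables, amount 317): Inventory=317 Payables=-317
After txn 2 (Dr Inventory, Cr Equity, amount 104): Equity=-104 Inventory=421 Payables=-317
After txn 3 (Dr Inventory, Cr Payables, amount 194): Equity=-104 Inventory=615 Payables=-511
After txn 4 (Dr Inventory, Cr Payables, amount 296): Equity=-104 Inventory=911 Payables=-807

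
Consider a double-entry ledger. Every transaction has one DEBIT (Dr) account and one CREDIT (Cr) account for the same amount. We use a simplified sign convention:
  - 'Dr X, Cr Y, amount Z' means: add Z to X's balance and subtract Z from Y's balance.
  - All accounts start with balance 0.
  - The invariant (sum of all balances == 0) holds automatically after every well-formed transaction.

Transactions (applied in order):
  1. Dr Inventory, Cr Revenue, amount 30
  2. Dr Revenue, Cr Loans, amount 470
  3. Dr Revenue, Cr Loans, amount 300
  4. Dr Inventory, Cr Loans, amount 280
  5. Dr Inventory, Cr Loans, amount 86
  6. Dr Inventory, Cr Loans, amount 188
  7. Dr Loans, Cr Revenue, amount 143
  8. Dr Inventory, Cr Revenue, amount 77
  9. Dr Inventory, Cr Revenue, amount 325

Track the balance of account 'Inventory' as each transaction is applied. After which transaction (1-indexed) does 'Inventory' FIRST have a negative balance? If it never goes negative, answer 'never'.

Answer: never

Derivation:
After txn 1: Inventory=30
After txn 2: Inventory=30
After txn 3: Inventory=30
After txn 4: Inventory=310
After txn 5: Inventory=396
After txn 6: Inventory=584
After txn 7: Inventory=584
After txn 8: Inventory=661
After txn 9: Inventory=986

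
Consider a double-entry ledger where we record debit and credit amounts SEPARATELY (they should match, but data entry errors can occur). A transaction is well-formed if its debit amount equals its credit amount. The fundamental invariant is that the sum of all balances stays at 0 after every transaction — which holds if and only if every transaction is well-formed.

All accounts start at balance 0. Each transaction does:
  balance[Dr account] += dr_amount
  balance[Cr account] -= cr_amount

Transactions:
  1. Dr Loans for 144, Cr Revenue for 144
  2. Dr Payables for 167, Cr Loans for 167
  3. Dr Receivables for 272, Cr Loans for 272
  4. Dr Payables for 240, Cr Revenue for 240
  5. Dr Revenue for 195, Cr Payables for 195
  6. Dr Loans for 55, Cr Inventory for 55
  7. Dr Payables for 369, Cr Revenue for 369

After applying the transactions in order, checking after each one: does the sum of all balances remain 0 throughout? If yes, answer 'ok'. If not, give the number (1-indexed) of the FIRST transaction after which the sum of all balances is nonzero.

After txn 1: dr=144 cr=144 sum_balances=0
After txn 2: dr=167 cr=167 sum_balances=0
After txn 3: dr=272 cr=272 sum_balances=0
After txn 4: dr=240 cr=240 sum_balances=0
After txn 5: dr=195 cr=195 sum_balances=0
After txn 6: dr=55 cr=55 sum_balances=0
After txn 7: dr=369 cr=369 sum_balances=0

Answer: ok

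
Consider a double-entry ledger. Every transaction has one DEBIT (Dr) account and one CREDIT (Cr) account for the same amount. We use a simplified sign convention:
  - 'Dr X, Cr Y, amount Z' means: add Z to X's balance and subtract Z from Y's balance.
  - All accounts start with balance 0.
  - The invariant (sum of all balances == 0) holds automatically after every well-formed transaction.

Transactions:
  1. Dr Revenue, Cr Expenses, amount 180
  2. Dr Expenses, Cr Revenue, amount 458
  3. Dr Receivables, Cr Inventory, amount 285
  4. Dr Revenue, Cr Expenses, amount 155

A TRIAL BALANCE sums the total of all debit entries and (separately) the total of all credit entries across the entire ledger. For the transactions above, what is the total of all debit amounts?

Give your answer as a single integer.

Answer: 1078

Derivation:
Txn 1: debit+=180
Txn 2: debit+=458
Txn 3: debit+=285
Txn 4: debit+=155
Total debits = 1078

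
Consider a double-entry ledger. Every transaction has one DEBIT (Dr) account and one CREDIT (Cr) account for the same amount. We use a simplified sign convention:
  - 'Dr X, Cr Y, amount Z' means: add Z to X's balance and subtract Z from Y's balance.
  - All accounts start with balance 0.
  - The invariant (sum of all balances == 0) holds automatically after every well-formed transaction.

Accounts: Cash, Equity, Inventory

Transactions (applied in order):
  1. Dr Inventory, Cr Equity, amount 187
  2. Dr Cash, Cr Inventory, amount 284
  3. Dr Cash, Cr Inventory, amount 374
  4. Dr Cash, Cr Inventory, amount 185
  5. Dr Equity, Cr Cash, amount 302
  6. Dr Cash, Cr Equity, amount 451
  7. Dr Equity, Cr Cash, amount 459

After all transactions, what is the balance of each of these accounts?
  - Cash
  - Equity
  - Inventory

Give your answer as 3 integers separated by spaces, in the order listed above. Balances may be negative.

Answer: 533 123 -656

Derivation:
After txn 1 (Dr Inventory, Cr Equity, amount 187): Equity=-187 Inventory=187
After txn 2 (Dr Cash, Cr Inventory, amount 284): Cash=284 Equity=-187 Inventory=-97
After txn 3 (Dr Cash, Cr Inventory, amount 374): Cash=658 Equity=-187 Inventory=-471
After txn 4 (Dr Cash, Cr Inventory, amount 185): Cash=843 Equity=-187 Inventory=-656
After txn 5 (Dr Equity, Cr Cash, amount 302): Cash=541 Equity=115 Inventory=-656
After txn 6 (Dr Cash, Cr Equity, amount 451): Cash=992 Equity=-336 Inventory=-656
After txn 7 (Dr Equity, Cr Cash, amount 459): Cash=533 Equity=123 Inventory=-656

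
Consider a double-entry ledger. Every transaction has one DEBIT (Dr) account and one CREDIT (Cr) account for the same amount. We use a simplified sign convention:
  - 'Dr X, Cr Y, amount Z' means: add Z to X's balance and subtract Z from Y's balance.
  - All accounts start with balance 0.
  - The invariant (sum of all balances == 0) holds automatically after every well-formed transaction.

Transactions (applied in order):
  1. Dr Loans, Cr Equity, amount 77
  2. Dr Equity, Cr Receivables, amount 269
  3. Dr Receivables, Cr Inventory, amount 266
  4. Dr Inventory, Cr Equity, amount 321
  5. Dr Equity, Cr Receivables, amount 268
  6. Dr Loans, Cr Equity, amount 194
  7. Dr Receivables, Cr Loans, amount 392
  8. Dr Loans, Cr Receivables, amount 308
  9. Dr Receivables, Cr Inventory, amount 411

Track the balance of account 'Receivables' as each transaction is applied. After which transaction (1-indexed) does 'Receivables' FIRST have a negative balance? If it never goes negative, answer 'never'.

Answer: 2

Derivation:
After txn 1: Receivables=0
After txn 2: Receivables=-269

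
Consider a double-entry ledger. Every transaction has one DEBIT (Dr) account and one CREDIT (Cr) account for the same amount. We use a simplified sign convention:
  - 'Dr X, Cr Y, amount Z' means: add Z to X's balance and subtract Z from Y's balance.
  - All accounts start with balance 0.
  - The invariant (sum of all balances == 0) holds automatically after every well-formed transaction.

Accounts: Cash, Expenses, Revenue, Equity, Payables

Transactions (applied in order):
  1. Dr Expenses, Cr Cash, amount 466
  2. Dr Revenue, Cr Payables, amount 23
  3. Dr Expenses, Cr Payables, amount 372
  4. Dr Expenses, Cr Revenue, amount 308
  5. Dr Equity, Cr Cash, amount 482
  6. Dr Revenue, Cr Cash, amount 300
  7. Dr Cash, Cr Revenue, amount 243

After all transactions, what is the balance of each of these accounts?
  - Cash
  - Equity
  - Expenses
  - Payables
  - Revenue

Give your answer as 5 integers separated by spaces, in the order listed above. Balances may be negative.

After txn 1 (Dr Expenses, Cr Cash, amount 466): Cash=-466 Expenses=466
After txn 2 (Dr Revenue, Cr Payables, amount 23): Cash=-466 Expenses=466 Payables=-23 Revenue=23
After txn 3 (Dr Expenses, Cr Payables, amount 372): Cash=-466 Expenses=838 Payables=-395 Revenue=23
After txn 4 (Dr Expenses, Cr Revenue, amount 308): Cash=-466 Expenses=1146 Payables=-395 Revenue=-285
After txn 5 (Dr Equity, Cr Cash, amount 482): Cash=-948 Equity=482 Expenses=1146 Payables=-395 Revenue=-285
After txn 6 (Dr Revenue, Cr Cash, amount 300): Cash=-1248 Equity=482 Expenses=1146 Payables=-395 Revenue=15
After txn 7 (Dr Cash, Cr Revenue, amount 243): Cash=-1005 Equity=482 Expenses=1146 Payables=-395 Revenue=-228

Answer: -1005 482 1146 -395 -228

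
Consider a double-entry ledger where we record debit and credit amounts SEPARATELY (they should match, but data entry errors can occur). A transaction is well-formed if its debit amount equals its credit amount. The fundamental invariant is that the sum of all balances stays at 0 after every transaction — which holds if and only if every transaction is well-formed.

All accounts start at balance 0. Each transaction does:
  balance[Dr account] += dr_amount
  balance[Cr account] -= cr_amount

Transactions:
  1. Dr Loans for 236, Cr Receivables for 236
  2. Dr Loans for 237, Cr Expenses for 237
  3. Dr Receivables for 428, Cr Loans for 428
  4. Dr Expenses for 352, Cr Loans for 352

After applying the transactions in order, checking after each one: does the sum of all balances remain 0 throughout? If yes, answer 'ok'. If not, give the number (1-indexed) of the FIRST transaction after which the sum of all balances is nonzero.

After txn 1: dr=236 cr=236 sum_balances=0
After txn 2: dr=237 cr=237 sum_balances=0
After txn 3: dr=428 cr=428 sum_balances=0
After txn 4: dr=352 cr=352 sum_balances=0

Answer: ok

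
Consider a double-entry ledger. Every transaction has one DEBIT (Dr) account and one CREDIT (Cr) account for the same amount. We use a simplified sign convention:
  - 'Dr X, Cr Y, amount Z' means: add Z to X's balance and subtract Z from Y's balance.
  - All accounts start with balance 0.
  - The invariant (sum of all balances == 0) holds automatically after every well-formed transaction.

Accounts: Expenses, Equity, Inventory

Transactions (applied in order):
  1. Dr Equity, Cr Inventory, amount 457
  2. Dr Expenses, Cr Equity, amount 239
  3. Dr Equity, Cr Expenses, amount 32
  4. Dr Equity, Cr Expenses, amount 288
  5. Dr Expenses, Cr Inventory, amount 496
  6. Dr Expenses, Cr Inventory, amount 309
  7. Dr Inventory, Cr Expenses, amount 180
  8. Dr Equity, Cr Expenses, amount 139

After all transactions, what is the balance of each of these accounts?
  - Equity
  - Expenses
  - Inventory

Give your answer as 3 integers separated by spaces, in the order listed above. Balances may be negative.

Answer: 677 405 -1082

Derivation:
After txn 1 (Dr Equity, Cr Inventory, amount 457): Equity=457 Inventory=-457
After txn 2 (Dr Expenses, Cr Equity, amount 239): Equity=218 Expenses=239 Inventory=-457
After txn 3 (Dr Equity, Cr Expenses, amount 32): Equity=250 Expenses=207 Inventory=-457
After txn 4 (Dr Equity, Cr Expenses, amount 288): Equity=538 Expenses=-81 Inventory=-457
After txn 5 (Dr Expenses, Cr Inventory, amount 496): Equity=538 Expenses=415 Inventory=-953
After txn 6 (Dr Expenses, Cr Inventory, amount 309): Equity=538 Expenses=724 Inventory=-1262
After txn 7 (Dr Inventory, Cr Expenses, amount 180): Equity=538 Expenses=544 Inventory=-1082
After txn 8 (Dr Equity, Cr Expenses, amount 139): Equity=677 Expenses=405 Inventory=-1082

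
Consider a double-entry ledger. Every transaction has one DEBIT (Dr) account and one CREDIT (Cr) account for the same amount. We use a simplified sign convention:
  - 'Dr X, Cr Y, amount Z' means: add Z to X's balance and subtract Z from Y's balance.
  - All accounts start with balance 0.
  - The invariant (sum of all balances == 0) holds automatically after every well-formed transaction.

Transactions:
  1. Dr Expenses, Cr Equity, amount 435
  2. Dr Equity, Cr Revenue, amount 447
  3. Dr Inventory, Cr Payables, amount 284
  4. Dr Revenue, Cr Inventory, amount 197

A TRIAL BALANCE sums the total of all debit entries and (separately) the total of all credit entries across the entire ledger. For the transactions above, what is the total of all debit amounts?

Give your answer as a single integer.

Answer: 1363

Derivation:
Txn 1: debit+=435
Txn 2: debit+=447
Txn 3: debit+=284
Txn 4: debit+=197
Total debits = 1363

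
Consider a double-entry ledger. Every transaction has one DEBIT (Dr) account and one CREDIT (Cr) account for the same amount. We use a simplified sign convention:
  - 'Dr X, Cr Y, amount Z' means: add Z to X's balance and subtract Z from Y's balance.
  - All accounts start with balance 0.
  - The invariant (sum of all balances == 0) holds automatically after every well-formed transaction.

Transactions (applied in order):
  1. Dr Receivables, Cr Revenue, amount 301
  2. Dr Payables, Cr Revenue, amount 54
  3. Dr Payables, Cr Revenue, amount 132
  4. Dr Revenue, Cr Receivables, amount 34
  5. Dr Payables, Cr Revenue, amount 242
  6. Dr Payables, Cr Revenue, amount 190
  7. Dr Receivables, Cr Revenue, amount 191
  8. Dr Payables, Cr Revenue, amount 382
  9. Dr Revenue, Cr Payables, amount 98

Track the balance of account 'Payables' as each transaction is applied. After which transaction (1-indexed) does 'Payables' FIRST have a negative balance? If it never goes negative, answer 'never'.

After txn 1: Payables=0
After txn 2: Payables=54
After txn 3: Payables=186
After txn 4: Payables=186
After txn 5: Payables=428
After txn 6: Payables=618
After txn 7: Payables=618
After txn 8: Payables=1000
After txn 9: Payables=902

Answer: never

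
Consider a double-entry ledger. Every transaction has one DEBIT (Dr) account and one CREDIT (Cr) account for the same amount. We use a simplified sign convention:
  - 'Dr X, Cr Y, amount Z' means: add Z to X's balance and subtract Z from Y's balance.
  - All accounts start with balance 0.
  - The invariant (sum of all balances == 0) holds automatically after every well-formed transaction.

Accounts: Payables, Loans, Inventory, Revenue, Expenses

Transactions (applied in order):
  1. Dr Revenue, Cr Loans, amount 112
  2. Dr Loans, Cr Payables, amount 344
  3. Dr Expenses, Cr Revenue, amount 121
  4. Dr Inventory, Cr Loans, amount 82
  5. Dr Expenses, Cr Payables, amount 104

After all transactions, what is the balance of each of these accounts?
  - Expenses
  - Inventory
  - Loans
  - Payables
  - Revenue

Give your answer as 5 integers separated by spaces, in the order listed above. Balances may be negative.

After txn 1 (Dr Revenue, Cr Loans, amount 112): Loans=-112 Revenue=112
After txn 2 (Dr Loans, Cr Payables, amount 344): Loans=232 Payables=-344 Revenue=112
After txn 3 (Dr Expenses, Cr Revenue, amount 121): Expenses=121 Loans=232 Payables=-344 Revenue=-9
After txn 4 (Dr Inventory, Cr Loans, amount 82): Expenses=121 Inventory=82 Loans=150 Payables=-344 Revenue=-9
After txn 5 (Dr Expenses, Cr Payables, amount 104): Expenses=225 Inventory=82 Loans=150 Payables=-448 Revenue=-9

Answer: 225 82 150 -448 -9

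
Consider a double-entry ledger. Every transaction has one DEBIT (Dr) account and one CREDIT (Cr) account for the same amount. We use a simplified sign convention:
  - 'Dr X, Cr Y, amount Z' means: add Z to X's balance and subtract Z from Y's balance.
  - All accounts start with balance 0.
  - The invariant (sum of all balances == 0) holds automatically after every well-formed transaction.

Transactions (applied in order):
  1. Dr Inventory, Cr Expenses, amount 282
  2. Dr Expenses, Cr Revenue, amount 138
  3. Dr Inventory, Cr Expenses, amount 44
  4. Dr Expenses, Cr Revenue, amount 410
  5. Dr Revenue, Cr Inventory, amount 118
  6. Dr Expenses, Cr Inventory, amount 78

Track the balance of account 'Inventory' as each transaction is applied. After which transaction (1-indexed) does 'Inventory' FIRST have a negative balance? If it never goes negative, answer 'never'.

After txn 1: Inventory=282
After txn 2: Inventory=282
After txn 3: Inventory=326
After txn 4: Inventory=326
After txn 5: Inventory=208
After txn 6: Inventory=130

Answer: never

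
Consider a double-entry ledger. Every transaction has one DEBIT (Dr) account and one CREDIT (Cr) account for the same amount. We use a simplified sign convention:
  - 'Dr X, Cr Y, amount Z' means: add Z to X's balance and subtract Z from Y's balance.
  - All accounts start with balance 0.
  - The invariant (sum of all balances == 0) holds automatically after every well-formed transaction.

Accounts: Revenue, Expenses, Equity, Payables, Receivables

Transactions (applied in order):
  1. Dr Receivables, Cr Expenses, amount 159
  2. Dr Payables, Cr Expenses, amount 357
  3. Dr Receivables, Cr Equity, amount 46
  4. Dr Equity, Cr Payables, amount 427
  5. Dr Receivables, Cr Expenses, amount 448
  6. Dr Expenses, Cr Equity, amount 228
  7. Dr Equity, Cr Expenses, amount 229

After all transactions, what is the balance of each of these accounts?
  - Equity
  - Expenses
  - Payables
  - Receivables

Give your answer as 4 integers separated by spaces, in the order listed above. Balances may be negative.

Answer: 382 -965 -70 653

Derivation:
After txn 1 (Dr Receivables, Cr Expenses, amount 159): Expenses=-159 Receivables=159
After txn 2 (Dr Payables, Cr Expenses, amount 357): Expenses=-516 Payables=357 Receivables=159
After txn 3 (Dr Receivables, Cr Equity, amount 46): Equity=-46 Expenses=-516 Payables=357 Receivables=205
After txn 4 (Dr Equity, Cr Payables, amount 427): Equity=381 Expenses=-516 Payables=-70 Receivables=205
After txn 5 (Dr Receivables, Cr Expenses, amount 448): Equity=381 Expenses=-964 Payables=-70 Receivables=653
After txn 6 (Dr Expenses, Cr Equity, amount 228): Equity=153 Expenses=-736 Payables=-70 Receivables=653
After txn 7 (Dr Equity, Cr Expenses, amount 229): Equity=382 Expenses=-965 Payables=-70 Receivables=653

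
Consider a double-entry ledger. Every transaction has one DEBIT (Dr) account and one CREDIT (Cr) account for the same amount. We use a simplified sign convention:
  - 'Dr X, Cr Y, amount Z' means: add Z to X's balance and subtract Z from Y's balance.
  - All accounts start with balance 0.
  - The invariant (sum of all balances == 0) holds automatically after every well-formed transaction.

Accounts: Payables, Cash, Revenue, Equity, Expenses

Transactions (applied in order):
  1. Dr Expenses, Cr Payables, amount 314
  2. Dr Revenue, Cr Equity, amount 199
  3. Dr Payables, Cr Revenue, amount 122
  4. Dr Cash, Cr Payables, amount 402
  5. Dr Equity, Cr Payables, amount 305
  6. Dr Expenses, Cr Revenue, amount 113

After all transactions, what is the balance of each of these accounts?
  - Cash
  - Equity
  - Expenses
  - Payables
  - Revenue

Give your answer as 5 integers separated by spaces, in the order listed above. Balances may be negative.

After txn 1 (Dr Expenses, Cr Payables, amount 314): Expenses=314 Payables=-314
After txn 2 (Dr Revenue, Cr Equity, amount 199): Equity=-199 Expenses=314 Payables=-314 Revenue=199
After txn 3 (Dr Payables, Cr Revenue, amount 122): Equity=-199 Expenses=314 Payables=-192 Revenue=77
After txn 4 (Dr Cash, Cr Payables, amount 402): Cash=402 Equity=-199 Expenses=314 Payables=-594 Revenue=77
After txn 5 (Dr Equity, Cr Payables, amount 305): Cash=402 Equity=106 Expenses=314 Payables=-899 Revenue=77
After txn 6 (Dr Expenses, Cr Revenue, amount 113): Cash=402 Equity=106 Expenses=427 Payables=-899 Revenue=-36

Answer: 402 106 427 -899 -36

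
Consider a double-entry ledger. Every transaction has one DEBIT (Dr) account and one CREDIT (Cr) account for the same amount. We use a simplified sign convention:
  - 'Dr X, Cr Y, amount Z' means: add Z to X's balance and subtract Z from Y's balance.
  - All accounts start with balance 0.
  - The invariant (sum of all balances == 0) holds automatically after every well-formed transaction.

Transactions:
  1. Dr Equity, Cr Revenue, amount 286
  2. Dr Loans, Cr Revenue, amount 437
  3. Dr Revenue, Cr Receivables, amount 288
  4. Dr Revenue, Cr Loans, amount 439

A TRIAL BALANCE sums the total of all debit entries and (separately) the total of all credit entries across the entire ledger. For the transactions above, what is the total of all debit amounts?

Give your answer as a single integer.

Answer: 1450

Derivation:
Txn 1: debit+=286
Txn 2: debit+=437
Txn 3: debit+=288
Txn 4: debit+=439
Total debits = 1450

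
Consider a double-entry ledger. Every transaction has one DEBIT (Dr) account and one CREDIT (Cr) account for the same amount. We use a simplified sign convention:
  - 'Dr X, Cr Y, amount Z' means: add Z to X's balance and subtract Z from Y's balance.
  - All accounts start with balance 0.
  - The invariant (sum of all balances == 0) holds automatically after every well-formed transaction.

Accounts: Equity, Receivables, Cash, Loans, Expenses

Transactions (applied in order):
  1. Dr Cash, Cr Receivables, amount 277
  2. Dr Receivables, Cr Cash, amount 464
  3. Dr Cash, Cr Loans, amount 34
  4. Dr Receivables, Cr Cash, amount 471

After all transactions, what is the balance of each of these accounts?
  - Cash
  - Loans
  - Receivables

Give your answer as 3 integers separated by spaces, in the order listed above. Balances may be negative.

Answer: -624 -34 658

Derivation:
After txn 1 (Dr Cash, Cr Receivables, amount 277): Cash=277 Receivables=-277
After txn 2 (Dr Receivables, Cr Cash, amount 464): Cash=-187 Receivables=187
After txn 3 (Dr Cash, Cr Loans, amount 34): Cash=-153 Loans=-34 Receivables=187
After txn 4 (Dr Receivables, Cr Cash, amount 471): Cash=-624 Loans=-34 Receivables=658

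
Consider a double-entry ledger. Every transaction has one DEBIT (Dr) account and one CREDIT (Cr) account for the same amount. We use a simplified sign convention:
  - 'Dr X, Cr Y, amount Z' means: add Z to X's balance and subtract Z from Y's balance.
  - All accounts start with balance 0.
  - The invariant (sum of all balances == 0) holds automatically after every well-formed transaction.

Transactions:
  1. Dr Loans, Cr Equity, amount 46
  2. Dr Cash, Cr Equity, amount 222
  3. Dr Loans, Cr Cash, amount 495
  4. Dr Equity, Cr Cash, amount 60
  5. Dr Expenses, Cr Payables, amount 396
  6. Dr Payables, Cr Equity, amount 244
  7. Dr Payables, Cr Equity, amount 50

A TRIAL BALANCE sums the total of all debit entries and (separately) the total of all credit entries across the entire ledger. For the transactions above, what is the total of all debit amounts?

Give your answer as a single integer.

Answer: 1513

Derivation:
Txn 1: debit+=46
Txn 2: debit+=222
Txn 3: debit+=495
Txn 4: debit+=60
Txn 5: debit+=396
Txn 6: debit+=244
Txn 7: debit+=50
Total debits = 1513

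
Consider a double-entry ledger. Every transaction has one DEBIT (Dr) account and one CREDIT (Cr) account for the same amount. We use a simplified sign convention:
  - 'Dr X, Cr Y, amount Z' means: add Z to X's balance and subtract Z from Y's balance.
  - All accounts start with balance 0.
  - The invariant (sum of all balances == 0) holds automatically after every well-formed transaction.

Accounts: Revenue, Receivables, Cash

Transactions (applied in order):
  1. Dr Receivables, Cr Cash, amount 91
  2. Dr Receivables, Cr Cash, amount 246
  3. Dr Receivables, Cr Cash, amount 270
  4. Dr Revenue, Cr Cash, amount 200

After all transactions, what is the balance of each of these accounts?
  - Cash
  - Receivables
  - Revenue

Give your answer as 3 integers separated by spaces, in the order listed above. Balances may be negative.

After txn 1 (Dr Receivables, Cr Cash, amount 91): Cash=-91 Receivables=91
After txn 2 (Dr Receivables, Cr Cash, amount 246): Cash=-337 Receivables=337
After txn 3 (Dr Receivables, Cr Cash, amount 270): Cash=-607 Receivables=607
After txn 4 (Dr Revenue, Cr Cash, amount 200): Cash=-807 Receivables=607 Revenue=200

Answer: -807 607 200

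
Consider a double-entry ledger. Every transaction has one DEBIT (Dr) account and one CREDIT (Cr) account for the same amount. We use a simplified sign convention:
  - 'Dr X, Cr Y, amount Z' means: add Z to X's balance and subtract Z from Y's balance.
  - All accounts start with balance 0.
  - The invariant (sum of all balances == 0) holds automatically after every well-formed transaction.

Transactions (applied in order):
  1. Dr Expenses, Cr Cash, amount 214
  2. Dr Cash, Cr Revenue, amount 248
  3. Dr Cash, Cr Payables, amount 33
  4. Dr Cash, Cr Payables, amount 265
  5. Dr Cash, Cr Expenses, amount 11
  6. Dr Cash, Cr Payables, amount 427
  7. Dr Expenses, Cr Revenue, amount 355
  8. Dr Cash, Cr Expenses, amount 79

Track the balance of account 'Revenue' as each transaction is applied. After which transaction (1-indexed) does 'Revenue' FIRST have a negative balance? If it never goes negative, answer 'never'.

Answer: 2

Derivation:
After txn 1: Revenue=0
After txn 2: Revenue=-248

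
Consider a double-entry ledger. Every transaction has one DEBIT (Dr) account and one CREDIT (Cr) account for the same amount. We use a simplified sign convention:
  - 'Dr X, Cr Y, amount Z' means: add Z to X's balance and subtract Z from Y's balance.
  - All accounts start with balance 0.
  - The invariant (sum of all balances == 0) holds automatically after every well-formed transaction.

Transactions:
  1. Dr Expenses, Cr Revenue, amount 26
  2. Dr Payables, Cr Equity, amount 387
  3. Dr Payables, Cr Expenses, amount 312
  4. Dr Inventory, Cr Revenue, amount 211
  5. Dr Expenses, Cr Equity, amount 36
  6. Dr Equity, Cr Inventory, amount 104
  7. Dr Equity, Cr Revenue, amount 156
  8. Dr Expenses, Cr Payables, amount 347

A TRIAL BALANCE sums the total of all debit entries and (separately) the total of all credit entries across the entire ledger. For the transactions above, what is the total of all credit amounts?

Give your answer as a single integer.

Answer: 1579

Derivation:
Txn 1: credit+=26
Txn 2: credit+=387
Txn 3: credit+=312
Txn 4: credit+=211
Txn 5: credit+=36
Txn 6: credit+=104
Txn 7: credit+=156
Txn 8: credit+=347
Total credits = 1579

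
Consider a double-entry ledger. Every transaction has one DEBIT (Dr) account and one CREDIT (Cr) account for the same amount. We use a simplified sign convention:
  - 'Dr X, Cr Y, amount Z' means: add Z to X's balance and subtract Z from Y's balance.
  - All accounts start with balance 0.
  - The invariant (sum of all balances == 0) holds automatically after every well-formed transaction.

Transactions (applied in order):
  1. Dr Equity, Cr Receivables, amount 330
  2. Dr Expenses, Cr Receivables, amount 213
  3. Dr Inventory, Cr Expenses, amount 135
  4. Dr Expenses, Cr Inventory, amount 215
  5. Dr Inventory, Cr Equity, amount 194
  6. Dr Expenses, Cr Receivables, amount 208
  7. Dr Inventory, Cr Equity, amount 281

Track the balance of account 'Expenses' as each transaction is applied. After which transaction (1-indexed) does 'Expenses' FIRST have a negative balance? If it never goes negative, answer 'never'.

After txn 1: Expenses=0
After txn 2: Expenses=213
After txn 3: Expenses=78
After txn 4: Expenses=293
After txn 5: Expenses=293
After txn 6: Expenses=501
After txn 7: Expenses=501

Answer: never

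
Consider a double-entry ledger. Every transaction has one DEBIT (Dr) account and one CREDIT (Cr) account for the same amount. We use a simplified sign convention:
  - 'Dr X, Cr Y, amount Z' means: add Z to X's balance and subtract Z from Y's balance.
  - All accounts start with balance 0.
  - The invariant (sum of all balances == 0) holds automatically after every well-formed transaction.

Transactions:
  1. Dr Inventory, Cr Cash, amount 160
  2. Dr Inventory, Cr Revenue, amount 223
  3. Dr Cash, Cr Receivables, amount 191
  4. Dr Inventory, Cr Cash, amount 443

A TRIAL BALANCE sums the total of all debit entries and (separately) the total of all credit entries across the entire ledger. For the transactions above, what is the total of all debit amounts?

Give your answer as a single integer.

Answer: 1017

Derivation:
Txn 1: debit+=160
Txn 2: debit+=223
Txn 3: debit+=191
Txn 4: debit+=443
Total debits = 1017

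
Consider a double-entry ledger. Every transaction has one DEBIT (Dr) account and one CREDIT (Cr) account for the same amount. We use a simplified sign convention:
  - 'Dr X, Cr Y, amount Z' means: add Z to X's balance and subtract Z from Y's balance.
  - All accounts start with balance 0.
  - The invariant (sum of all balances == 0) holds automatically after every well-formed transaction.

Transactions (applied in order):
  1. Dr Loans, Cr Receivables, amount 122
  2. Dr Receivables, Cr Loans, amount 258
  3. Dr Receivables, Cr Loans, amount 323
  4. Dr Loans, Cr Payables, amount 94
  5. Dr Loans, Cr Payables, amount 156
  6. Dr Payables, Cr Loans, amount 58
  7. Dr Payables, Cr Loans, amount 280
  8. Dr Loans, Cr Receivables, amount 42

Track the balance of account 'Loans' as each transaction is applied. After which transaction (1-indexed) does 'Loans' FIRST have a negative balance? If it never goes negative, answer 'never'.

Answer: 2

Derivation:
After txn 1: Loans=122
After txn 2: Loans=-136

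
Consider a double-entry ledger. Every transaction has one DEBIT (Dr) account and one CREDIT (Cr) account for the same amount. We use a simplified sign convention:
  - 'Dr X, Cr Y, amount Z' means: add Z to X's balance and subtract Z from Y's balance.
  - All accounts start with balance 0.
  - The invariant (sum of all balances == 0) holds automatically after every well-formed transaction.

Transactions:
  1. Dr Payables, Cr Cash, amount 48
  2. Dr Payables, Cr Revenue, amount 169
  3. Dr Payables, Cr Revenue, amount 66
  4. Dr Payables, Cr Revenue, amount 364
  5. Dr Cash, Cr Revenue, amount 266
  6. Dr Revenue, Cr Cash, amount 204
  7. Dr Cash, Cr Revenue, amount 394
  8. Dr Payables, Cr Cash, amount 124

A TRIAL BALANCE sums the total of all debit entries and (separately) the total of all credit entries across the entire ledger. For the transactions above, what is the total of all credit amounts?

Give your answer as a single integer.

Answer: 1635

Derivation:
Txn 1: credit+=48
Txn 2: credit+=169
Txn 3: credit+=66
Txn 4: credit+=364
Txn 5: credit+=266
Txn 6: credit+=204
Txn 7: credit+=394
Txn 8: credit+=124
Total credits = 1635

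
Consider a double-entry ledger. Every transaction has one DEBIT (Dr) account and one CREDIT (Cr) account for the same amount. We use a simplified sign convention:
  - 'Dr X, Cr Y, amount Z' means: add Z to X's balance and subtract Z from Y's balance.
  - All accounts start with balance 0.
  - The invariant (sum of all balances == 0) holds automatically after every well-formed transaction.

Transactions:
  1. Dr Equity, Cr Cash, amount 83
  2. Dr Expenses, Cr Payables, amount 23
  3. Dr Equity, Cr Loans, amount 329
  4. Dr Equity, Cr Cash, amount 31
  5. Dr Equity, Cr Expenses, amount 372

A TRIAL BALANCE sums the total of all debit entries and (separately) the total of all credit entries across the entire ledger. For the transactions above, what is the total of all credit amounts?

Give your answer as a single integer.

Answer: 838

Derivation:
Txn 1: credit+=83
Txn 2: credit+=23
Txn 3: credit+=329
Txn 4: credit+=31
Txn 5: credit+=372
Total credits = 838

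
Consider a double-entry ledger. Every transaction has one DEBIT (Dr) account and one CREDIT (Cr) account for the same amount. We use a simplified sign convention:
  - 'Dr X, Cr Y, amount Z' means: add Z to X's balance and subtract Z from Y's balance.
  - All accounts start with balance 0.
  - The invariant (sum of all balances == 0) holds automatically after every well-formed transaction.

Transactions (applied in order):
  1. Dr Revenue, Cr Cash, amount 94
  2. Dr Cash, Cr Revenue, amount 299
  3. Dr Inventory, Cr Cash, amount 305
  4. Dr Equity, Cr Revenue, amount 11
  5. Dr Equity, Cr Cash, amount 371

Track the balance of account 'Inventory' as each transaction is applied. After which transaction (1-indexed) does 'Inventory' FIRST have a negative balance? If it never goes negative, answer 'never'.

After txn 1: Inventory=0
After txn 2: Inventory=0
After txn 3: Inventory=305
After txn 4: Inventory=305
After txn 5: Inventory=305

Answer: never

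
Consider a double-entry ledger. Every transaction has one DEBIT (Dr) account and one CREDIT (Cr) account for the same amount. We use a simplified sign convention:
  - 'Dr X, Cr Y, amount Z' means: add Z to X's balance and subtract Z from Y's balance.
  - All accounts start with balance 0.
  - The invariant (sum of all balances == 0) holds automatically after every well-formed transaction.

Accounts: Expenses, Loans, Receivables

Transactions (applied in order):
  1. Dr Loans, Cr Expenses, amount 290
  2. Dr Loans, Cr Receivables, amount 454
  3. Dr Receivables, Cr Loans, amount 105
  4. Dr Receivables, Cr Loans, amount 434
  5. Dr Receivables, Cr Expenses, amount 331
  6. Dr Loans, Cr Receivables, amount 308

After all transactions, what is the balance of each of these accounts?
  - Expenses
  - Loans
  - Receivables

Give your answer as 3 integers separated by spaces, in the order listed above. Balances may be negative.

Answer: -621 513 108

Derivation:
After txn 1 (Dr Loans, Cr Expenses, amount 290): Expenses=-290 Loans=290
After txn 2 (Dr Loans, Cr Receivables, amount 454): Expenses=-290 Loans=744 Receivables=-454
After txn 3 (Dr Receivables, Cr Loans, amount 105): Expenses=-290 Loans=639 Receivables=-349
After txn 4 (Dr Receivables, Cr Loans, amount 434): Expenses=-290 Loans=205 Receivables=85
After txn 5 (Dr Receivables, Cr Expenses, amount 331): Expenses=-621 Loans=205 Receivables=416
After txn 6 (Dr Loans, Cr Receivables, amount 308): Expenses=-621 Loans=513 Receivables=108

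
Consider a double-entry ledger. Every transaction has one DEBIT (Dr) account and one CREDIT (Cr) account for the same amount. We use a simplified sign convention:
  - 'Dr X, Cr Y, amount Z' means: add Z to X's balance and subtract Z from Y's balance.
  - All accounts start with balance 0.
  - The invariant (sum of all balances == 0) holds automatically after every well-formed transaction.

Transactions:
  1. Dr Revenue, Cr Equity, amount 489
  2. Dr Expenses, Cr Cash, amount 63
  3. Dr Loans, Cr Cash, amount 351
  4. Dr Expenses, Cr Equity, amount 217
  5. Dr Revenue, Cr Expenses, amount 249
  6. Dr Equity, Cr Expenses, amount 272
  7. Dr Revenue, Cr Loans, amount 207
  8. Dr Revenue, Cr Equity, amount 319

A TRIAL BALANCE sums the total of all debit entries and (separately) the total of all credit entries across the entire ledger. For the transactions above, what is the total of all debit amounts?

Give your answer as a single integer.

Answer: 2167

Derivation:
Txn 1: debit+=489
Txn 2: debit+=63
Txn 3: debit+=351
Txn 4: debit+=217
Txn 5: debit+=249
Txn 6: debit+=272
Txn 7: debit+=207
Txn 8: debit+=319
Total debits = 2167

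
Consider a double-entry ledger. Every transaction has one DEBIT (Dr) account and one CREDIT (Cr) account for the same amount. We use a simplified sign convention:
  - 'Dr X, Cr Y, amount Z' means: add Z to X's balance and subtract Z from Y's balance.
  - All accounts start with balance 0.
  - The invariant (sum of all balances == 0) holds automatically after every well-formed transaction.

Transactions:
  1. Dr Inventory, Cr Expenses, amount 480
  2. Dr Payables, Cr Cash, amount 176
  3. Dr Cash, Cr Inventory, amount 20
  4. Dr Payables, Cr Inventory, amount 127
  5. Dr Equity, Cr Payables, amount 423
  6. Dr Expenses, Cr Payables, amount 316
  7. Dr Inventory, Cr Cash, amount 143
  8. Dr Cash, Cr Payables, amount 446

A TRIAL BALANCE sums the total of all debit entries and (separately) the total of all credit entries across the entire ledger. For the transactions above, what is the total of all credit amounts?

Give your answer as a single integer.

Answer: 2131

Derivation:
Txn 1: credit+=480
Txn 2: credit+=176
Txn 3: credit+=20
Txn 4: credit+=127
Txn 5: credit+=423
Txn 6: credit+=316
Txn 7: credit+=143
Txn 8: credit+=446
Total credits = 2131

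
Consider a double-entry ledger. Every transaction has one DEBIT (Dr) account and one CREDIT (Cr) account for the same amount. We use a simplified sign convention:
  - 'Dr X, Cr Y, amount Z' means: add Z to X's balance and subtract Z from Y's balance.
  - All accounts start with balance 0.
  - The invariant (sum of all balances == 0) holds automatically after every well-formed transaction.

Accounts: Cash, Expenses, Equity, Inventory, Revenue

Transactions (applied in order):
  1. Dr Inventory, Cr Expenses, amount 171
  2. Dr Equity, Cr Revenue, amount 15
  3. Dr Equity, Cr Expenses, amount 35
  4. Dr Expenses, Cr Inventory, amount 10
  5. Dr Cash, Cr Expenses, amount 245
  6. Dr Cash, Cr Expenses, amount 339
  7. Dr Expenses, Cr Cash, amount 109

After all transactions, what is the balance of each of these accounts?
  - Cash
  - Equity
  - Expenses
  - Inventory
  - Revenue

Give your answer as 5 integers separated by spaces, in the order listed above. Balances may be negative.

After txn 1 (Dr Inventory, Cr Expenses, amount 171): Expenses=-171 Inventory=171
After txn 2 (Dr Equity, Cr Revenue, amount 15): Equity=15 Expenses=-171 Inventory=171 Revenue=-15
After txn 3 (Dr Equity, Cr Expenses, amount 35): Equity=50 Expenses=-206 Inventory=171 Revenue=-15
After txn 4 (Dr Expenses, Cr Inventory, amount 10): Equity=50 Expenses=-196 Inventory=161 Revenue=-15
After txn 5 (Dr Cash, Cr Expenses, amount 245): Cash=245 Equity=50 Expenses=-441 Inventory=161 Revenue=-15
After txn 6 (Dr Cash, Cr Expenses, amount 339): Cash=584 Equity=50 Expenses=-780 Inventory=161 Revenue=-15
After txn 7 (Dr Expenses, Cr Cash, amount 109): Cash=475 Equity=50 Expenses=-671 Inventory=161 Revenue=-15

Answer: 475 50 -671 161 -15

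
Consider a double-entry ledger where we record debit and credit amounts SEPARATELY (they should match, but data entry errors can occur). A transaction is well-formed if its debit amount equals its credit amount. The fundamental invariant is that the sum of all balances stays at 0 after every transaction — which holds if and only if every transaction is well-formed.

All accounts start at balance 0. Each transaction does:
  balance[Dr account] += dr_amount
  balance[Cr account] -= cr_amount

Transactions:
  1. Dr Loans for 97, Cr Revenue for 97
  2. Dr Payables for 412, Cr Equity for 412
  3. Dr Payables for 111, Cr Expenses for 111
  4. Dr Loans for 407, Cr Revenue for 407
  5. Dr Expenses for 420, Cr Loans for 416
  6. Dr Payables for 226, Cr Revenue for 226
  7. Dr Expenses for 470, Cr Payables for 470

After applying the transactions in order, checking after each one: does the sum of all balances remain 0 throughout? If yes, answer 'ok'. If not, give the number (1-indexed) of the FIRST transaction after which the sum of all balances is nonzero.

Answer: 5

Derivation:
After txn 1: dr=97 cr=97 sum_balances=0
After txn 2: dr=412 cr=412 sum_balances=0
After txn 3: dr=111 cr=111 sum_balances=0
After txn 4: dr=407 cr=407 sum_balances=0
After txn 5: dr=420 cr=416 sum_balances=4
After txn 6: dr=226 cr=226 sum_balances=4
After txn 7: dr=470 cr=470 sum_balances=4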